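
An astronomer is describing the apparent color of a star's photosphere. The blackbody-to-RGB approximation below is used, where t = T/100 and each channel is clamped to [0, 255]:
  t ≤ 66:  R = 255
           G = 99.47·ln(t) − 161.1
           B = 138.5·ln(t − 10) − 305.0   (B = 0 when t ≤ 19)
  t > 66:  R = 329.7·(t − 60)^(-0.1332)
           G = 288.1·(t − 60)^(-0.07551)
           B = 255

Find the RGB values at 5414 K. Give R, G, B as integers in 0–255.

t = 5414/100 = 54.14; the t ≤ 66 branch applies.
R = 255 by definition for t ≤ 66.
G = 99.47·ln 54.14 − 161.1 = 99.47·3.9916 − 161.1 = 235.942.
B = 138.5·ln(54.14 − 10) − 305.0 = 138.5·ln 44.14 − 305.0 = 138.5·3.7874 − 305.0 = 219.550.
Rounded: (255, 236, 220).

R=255, G=236, B=220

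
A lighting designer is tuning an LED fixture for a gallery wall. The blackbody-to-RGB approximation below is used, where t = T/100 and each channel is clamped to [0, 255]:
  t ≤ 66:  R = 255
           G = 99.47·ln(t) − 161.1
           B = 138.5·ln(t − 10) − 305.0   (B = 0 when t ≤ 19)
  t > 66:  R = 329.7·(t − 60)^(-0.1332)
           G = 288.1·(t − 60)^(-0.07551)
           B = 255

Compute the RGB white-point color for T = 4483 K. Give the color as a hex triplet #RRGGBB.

#FFD9BB

t = 4483/100 = 44.83; the t ≤ 66 branch applies.
R = 255 by definition for t ≤ 66.
G = 99.47·ln 44.83 − 161.1 = 99.47·3.8029 − 161.1 = 217.172.
B = 138.5·ln(44.83 − 10) − 305.0 = 138.5·ln 34.83 − 305.0 = 138.5·3.5505 − 305.0 = 186.741.
Rounded: (255, 217, 187).
In hex: #FFD9BB.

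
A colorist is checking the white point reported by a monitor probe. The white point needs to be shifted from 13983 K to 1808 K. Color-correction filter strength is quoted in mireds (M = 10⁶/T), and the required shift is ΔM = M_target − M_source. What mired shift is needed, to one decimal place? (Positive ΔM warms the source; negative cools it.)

+481.6 mireds

M_source = 10⁶/13983 = 71.515; M_target = 10⁶/1808 = 553.097.
ΔM = 553.097 − 71.515 = 481.582 → +481.6 mireds, a warming shift.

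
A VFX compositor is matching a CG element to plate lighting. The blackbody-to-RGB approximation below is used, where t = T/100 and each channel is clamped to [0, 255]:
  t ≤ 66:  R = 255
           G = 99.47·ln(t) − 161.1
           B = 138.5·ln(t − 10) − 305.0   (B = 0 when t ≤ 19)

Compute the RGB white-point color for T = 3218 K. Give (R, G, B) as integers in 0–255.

t = 3218/100 = 32.18; the t ≤ 66 branch applies.
R = 255 by definition for t ≤ 66.
G = 99.47·ln 32.18 − 161.1 = 99.47·3.4713 − 161.1 = 184.195.
B = 138.5·ln(32.18 − 10) − 305.0 = 138.5·ln 22.18 − 305.0 = 138.5·3.0992 − 305.0 = 124.238.
Rounded: (255, 184, 124).

(255, 184, 124)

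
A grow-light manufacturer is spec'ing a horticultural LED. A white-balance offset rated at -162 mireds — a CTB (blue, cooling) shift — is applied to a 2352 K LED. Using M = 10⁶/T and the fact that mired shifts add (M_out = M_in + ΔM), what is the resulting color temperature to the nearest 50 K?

M_in = 10⁶/2352 = 425.17 mireds.
M_out = 425.17 + (-162) = 263.17 mireds.
T_out = 10⁶/263.17 = 3799.8 K → 3800 K.

3800 K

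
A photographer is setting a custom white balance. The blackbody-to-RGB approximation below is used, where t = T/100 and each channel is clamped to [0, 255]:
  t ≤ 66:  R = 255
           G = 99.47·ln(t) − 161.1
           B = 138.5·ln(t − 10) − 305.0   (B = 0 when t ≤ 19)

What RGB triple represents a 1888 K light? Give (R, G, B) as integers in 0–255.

t = 1888/100 = 18.88; the t ≤ 66 branch applies.
R = 255 by definition for t ≤ 66.
G = 99.47·ln 18.88 − 161.1 = 99.47·2.9381 − 161.1 = 131.153.
t = 18.88 ≤ 19, so B = 0.
Rounded: (255, 131, 0).

(255, 131, 0)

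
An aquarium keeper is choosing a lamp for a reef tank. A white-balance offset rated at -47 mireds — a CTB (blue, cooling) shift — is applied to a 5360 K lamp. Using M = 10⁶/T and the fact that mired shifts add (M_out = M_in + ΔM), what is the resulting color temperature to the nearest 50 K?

7150 K

M_in = 10⁶/5360 = 186.57 mireds.
M_out = 186.57 + (-47) = 139.57 mireds.
T_out = 10⁶/139.57 = 7165.0 K → 7150 K.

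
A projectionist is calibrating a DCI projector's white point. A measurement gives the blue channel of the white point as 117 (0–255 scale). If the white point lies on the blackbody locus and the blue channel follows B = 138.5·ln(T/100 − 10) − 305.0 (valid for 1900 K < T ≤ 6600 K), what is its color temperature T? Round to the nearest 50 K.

3100 K

ln(t − 10) = (117 + 305.0) / 138.5 = 3.0469.
t − 10 = e^3.0469 = 21.051, so t = 31.051.
T = 100·t = 3105 K → 3100 K to the nearest 50 K.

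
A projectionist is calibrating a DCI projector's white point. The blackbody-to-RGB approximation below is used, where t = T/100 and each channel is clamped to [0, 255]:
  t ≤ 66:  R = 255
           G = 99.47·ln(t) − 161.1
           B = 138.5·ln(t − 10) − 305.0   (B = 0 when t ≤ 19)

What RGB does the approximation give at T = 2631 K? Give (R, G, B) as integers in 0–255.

(255, 164, 82)

t = 2631/100 = 26.31; the t ≤ 66 branch applies.
R = 255 by definition for t ≤ 66.
G = 99.47·ln 26.31 − 161.1 = 99.47·3.2699 − 161.1 = 164.162.
B = 138.5·ln(26.31 − 10) − 305.0 = 138.5·ln 16.31 − 305.0 = 138.5·2.7918 − 305.0 = 81.661.
Rounded: (255, 164, 82).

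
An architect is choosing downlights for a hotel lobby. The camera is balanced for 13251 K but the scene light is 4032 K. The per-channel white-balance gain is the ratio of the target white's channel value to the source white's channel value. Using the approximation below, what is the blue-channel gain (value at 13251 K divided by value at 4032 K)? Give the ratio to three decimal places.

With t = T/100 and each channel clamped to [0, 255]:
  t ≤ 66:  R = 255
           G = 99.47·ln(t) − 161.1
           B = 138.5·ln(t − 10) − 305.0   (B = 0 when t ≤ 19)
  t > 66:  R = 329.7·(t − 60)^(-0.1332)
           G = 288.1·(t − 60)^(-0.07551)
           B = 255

At 4032 K (t = 40.32):
  B = 138.5·ln(40.32 − 10) − 305.0 = 138.5·ln 30.32 − 305.0 = 138.5·3.4118 − 305.0 = 167.535.
At 13251 K (t = 132.51):
  B = 255 by definition for t > 66.
Gain = 255.000 / 167.535 = 1.5221 → 1.522.

1.522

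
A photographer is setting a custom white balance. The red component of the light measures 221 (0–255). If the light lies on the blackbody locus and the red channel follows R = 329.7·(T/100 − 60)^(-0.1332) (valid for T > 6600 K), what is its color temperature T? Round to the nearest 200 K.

8000 K

(t − 60)^(-0.1332) = 221/329.7 = 0.67031.
t − 60 = 0.67031^(1/-0.1332) = 0.67031^(-7.508) = 20.149, so t = 80.149.
T = 100·t = 8015 K → 8000 K to the nearest 200 K.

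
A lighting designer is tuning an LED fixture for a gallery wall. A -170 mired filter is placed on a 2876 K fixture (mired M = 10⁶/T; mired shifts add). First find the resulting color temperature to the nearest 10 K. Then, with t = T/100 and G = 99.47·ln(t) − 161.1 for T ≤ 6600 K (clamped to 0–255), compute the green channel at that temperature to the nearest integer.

M_in = 10⁶/2876 = 347.71; M_out = 347.71 + (-170) = 177.71.
T_out = 10⁶/177.71 = 5627.3 K → 5630 K; t = 56.3.
G = 99.47·ln 56.3 − 161.1 = 99.47·4.0307 − 161.1 = 239.833.
Rounded: 240.

240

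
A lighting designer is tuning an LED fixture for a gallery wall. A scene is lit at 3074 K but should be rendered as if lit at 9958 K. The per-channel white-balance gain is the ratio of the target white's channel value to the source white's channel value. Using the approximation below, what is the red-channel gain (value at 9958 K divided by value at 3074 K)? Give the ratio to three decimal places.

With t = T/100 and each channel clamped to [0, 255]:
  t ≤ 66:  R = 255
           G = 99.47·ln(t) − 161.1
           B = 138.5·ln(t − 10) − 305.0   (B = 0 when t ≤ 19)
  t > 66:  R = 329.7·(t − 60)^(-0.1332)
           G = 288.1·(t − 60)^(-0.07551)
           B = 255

At 3074 K (t = 30.74):
  R = 255 by definition for t ≤ 66.
At 9958 K (t = 99.58):
  R = 329.7·(99.58 − 60)^(-0.1332) = 329.7·39.58^(-0.1332) = 329.7·0.61266 = 201.992.
Gain = 201.992 / 255.000 = 0.7921 → 0.792.

0.792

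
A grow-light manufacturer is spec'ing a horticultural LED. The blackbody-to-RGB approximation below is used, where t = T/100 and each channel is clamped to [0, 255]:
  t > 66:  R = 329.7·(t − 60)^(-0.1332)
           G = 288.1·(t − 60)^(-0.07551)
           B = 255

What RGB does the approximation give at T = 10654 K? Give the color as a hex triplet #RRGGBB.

#C6D8FF

t = 10654/100 = 106.54; the t > 66 branch applies.
R = 329.7·(106.54 − 60)^(-0.1332) = 329.7·46.54^(-0.1332) = 329.7·0.59958 = 197.681.
G = 288.1·(106.54 − 60)^(-0.07551) = 288.1·46.54^(-0.07551) = 288.1·0.74828 = 215.579.
B = 255 by definition for t > 66.
Rounded: (198, 216, 255).
In hex: #C6D8FF.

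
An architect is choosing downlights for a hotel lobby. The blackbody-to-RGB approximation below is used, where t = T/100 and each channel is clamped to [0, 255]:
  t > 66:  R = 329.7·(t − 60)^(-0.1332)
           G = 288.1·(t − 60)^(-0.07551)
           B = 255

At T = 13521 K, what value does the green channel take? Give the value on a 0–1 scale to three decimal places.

0.815

t = 13521/100 = 135.21; the t > 66 branch applies.
G = 288.1·(135.21 − 60)^(-0.07551) = 288.1·75.21^(-0.07551) = 288.1·0.72164 = 207.905.
On a 0–1 scale: 207.905/255 = 0.8153 → 0.815.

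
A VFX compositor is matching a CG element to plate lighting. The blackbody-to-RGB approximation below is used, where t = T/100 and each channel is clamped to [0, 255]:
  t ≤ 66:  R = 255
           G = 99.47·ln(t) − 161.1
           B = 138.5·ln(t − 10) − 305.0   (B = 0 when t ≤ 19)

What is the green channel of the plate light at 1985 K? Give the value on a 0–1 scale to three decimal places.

t = 1985/100 = 19.85; the t ≤ 66 branch applies.
G = 99.47·ln 19.85 − 161.1 = 99.47·2.9882 − 161.1 = 136.137.
On a 0–1 scale: 136.137/255 = 0.5339 → 0.534.

0.534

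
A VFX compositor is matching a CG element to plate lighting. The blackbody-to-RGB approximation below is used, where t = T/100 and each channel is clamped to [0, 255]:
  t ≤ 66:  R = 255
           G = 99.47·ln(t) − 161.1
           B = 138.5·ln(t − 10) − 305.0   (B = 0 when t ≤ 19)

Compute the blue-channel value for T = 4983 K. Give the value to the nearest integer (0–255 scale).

t = 4983/100 = 49.83; the t ≤ 66 branch applies.
B = 138.5·ln(49.83 − 10) − 305.0 = 138.5·ln 39.83 − 305.0 = 138.5·3.6846 − 305.0 = 205.320.
Rounded: 205.

205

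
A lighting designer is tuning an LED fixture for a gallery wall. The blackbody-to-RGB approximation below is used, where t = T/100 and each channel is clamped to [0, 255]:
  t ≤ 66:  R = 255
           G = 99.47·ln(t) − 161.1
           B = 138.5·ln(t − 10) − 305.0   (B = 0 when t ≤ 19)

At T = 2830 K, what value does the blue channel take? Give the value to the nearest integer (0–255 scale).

98

t = 2830/100 = 28.3; the t ≤ 66 branch applies.
B = 138.5·ln(28.3 − 10) − 305.0 = 138.5·ln 18.3 − 305.0 = 138.5·2.9069 − 305.0 = 97.606.
Rounded: 98.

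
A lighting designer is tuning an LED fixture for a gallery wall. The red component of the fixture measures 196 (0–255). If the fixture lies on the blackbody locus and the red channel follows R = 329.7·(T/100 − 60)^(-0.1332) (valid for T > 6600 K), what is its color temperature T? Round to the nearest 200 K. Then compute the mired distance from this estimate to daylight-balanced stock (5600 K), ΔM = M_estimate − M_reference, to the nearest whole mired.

(t − 60)^(-0.1332) = 196/329.7 = 0.59448.
t − 60 = 0.59448^(1/-0.1332) = 0.59448^(-7.508) = 49.621, so t = 109.621.
T = 100·t = 10962 K → 11000 K to the nearest 200 K.
M_estimate = 10⁶/11000 = 90.91; M_reference = 10⁶/5600 = 178.57.
ΔM = 90.91 − 178.57 = -87.66 → -88 mireds.

-88 mireds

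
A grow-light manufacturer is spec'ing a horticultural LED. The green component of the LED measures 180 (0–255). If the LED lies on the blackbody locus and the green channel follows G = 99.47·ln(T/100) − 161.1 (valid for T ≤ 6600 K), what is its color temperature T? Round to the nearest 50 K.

ln t = (180 + 161.1) / 99.47 = 3.4292.
t = e^3.4292 = 30.851.
T = 100·t = 3085 K → 3100 K to the nearest 50 K.

3100 K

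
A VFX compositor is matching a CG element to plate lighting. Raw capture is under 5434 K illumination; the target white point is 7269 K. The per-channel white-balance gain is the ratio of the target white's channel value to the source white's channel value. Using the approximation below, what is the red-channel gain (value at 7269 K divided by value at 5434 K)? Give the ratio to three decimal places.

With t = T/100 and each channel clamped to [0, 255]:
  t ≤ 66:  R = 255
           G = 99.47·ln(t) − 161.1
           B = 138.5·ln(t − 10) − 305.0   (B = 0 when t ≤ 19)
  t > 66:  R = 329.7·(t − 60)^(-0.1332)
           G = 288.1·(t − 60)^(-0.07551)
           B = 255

0.922

At 5434 K (t = 54.34):
  R = 255 by definition for t ≤ 66.
At 7269 K (t = 72.69):
  R = 329.7·(72.69 − 60)^(-0.1332) = 329.7·12.69^(-0.1332) = 329.7·0.71288 = 235.038.
Gain = 235.038 / 255.000 = 0.9217 → 0.922.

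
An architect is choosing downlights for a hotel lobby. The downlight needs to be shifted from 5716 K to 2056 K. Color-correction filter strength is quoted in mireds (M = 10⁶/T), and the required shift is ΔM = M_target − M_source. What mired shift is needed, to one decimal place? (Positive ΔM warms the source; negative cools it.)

+311.4 mireds

M_source = 10⁶/5716 = 174.948; M_target = 10⁶/2056 = 486.381.
ΔM = 486.381 − 174.948 = 311.434 → +311.4 mireds, a warming shift.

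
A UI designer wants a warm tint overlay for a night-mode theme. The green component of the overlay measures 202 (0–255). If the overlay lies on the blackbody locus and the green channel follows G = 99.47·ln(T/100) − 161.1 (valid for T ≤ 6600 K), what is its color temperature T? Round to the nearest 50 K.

3850 K

ln t = (202 + 161.1) / 99.47 = 3.6503.
t = e^3.6503 = 38.488.
T = 100·t = 3849 K → 3850 K to the nearest 50 K.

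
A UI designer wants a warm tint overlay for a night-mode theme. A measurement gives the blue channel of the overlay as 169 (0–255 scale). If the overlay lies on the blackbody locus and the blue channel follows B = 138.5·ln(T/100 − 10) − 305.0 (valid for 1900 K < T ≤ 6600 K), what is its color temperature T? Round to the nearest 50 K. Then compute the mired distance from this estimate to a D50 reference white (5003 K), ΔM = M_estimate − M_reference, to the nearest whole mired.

ln(t − 10) = (169 + 305.0) / 138.5 = 3.4224.
t − 10 = e^3.4224 = 30.642, so t = 40.642.
T = 100·t = 4064 K → 4050 K to the nearest 50 K.
M_estimate = 10⁶/4050 = 246.91; M_reference = 10⁶/5003 = 199.88.
ΔM = 246.91 − 199.88 = 47.03 → +47 mireds.

+47 mireds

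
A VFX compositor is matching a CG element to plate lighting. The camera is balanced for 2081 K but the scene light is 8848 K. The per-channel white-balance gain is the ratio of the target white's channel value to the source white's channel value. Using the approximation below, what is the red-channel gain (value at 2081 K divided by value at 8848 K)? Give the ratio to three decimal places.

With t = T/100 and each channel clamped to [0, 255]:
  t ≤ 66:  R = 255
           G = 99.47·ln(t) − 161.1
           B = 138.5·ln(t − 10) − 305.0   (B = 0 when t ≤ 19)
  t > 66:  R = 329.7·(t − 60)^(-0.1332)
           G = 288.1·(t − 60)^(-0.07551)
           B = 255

1.208

At 8848 K (t = 88.48):
  R = 329.7·(88.48 − 60)^(-0.1332) = 329.7·28.48^(-0.1332) = 329.7·0.64011 = 211.045.
At 2081 K (t = 20.81):
  R = 255 by definition for t ≤ 66.
Gain = 255.000 / 211.045 = 1.2083 → 1.208.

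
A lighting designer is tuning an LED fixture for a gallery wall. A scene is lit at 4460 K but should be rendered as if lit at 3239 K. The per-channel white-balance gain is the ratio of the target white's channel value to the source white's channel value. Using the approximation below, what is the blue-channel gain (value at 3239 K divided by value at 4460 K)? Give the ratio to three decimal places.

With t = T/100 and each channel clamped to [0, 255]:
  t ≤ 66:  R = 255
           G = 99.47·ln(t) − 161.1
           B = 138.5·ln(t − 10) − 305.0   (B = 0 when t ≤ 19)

0.676

At 4460 K (t = 44.6):
  B = 138.5·ln(44.6 − 10) − 305.0 = 138.5·ln 34.6 − 305.0 = 138.5·3.5439 − 305.0 = 185.824.
At 3239 K (t = 32.39):
  B = 138.5·ln(32.39 − 10) − 305.0 = 138.5·ln 22.39 − 305.0 = 138.5·3.1086 − 305.0 = 125.543.
Gain = 125.543 / 185.824 = 0.6756 → 0.676.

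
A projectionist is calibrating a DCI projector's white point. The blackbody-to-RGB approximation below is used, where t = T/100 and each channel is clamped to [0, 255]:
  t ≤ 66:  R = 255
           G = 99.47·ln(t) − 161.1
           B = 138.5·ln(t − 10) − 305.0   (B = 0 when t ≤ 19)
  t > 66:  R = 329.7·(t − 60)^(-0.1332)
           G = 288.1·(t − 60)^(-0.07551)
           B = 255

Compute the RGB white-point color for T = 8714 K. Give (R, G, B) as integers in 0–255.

t = 8714/100 = 87.14; the t > 66 branch applies.
R = 329.7·(87.14 − 60)^(-0.1332) = 329.7·27.14^(-0.1332) = 329.7·0.64423 = 212.404.
G = 288.1·(87.14 − 60)^(-0.07551) = 288.1·27.14^(-0.07551) = 288.1·0.77938 = 224.539.
B = 255 by definition for t > 66.
Rounded: (212, 225, 255).

(212, 225, 255)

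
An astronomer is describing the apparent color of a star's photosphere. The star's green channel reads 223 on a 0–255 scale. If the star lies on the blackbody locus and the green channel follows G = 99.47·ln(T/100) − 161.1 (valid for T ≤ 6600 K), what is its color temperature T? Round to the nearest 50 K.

ln t = (223 + 161.1) / 99.47 = 3.8615.
t = e^3.8615 = 47.535.
T = 100·t = 4753 K → 4750 K to the nearest 50 K.

4750 K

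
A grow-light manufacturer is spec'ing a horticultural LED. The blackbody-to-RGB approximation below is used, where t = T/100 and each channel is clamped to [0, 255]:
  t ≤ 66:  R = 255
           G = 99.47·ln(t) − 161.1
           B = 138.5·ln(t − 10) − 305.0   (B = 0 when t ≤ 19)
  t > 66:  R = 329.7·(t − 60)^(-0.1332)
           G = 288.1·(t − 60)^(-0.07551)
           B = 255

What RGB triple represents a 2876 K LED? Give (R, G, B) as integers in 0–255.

(255, 173, 101)

t = 2876/100 = 28.76; the t ≤ 66 branch applies.
R = 255 by definition for t ≤ 66.
G = 99.47·ln 28.76 − 161.1 = 99.47·3.3590 − 161.1 = 173.018.
B = 138.5·ln(28.76 − 10) − 305.0 = 138.5·ln 18.76 − 305.0 = 138.5·2.9317 − 305.0 = 101.044.
Rounded: (255, 173, 101).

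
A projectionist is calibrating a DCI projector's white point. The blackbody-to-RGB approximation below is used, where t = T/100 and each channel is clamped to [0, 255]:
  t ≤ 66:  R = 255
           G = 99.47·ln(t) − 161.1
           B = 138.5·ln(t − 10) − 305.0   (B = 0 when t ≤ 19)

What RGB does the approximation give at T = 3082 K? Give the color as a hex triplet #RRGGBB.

t = 3082/100 = 30.82; the t ≤ 66 branch applies.
R = 255 by definition for t ≤ 66.
G = 99.47·ln 30.82 − 161.1 = 99.47·3.4282 − 161.1 = 179.899.
B = 138.5·ln(30.82 − 10) − 305.0 = 138.5·ln 20.82 − 305.0 = 138.5·3.0359 − 305.0 = 115.474.
Rounded: (255, 180, 115).
In hex: #FFB473.

#FFB473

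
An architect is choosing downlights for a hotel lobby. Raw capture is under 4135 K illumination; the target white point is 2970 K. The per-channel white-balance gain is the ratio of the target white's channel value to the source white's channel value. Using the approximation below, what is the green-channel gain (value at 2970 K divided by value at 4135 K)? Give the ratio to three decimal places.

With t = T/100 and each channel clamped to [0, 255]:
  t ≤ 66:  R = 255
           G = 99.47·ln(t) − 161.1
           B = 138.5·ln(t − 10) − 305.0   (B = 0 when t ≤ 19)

0.843

At 4135 K (t = 41.35):
  G = 99.47·ln 41.35 − 161.1 = 99.47·3.7221 − 161.1 = 209.135.
At 2970 K (t = 29.7):
  G = 99.47·ln 29.7 − 161.1 = 99.47·3.3911 − 161.1 = 176.217.
Gain = 176.217 / 209.135 = 0.8426 → 0.843.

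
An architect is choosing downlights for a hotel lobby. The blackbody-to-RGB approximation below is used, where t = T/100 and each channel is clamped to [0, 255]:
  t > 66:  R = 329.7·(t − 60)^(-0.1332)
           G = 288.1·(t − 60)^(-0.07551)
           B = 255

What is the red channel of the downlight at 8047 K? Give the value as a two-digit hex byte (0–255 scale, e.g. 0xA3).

0xDD

t = 8047/100 = 80.47; the t > 66 branch applies.
R = 329.7·(80.47 − 60)^(-0.1332) = 329.7·20.47^(-0.1332) = 329.7·0.66890 = 220.535.
Rounded: 221; in hex, 0xDD.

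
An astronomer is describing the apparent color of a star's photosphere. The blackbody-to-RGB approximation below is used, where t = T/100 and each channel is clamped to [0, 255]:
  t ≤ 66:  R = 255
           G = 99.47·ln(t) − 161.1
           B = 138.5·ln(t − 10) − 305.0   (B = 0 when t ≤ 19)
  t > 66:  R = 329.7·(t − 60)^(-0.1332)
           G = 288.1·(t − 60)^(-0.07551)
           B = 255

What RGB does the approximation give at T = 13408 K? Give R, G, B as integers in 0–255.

t = 13408/100 = 134.08; the t > 66 branch applies.
R = 329.7·(134.08 − 60)^(-0.1332) = 329.7·74.08^(-0.1332) = 329.7·0.56358 = 185.812.
G = 288.1·(134.08 − 60)^(-0.07551) = 288.1·74.08^(-0.07551) = 288.1·0.72247 = 208.143.
B = 255 by definition for t > 66.
Rounded: (186, 208, 255).

R=186, G=208, B=255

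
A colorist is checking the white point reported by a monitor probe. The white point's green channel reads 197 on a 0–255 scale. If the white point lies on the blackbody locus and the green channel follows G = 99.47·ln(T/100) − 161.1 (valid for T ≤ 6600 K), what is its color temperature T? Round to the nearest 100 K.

ln t = (197 + 161.1) / 99.47 = 3.6001.
t = e^3.6001 = 36.601.
T = 100·t = 3660 K → 3700 K to the nearest 100 K.

3700 K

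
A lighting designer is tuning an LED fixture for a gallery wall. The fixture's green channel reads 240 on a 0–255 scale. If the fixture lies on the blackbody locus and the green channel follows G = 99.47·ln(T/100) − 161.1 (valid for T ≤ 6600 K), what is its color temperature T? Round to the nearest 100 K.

ln t = (240 + 161.1) / 99.47 = 4.0324.
t = e^4.0324 = 56.394.
T = 100·t = 5639 K → 5600 K to the nearest 100 K.

5600 K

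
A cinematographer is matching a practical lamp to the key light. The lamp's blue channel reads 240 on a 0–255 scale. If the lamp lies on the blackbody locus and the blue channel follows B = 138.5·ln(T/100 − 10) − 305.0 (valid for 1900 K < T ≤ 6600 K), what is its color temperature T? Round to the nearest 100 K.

6100 K

ln(t − 10) = (240 + 305.0) / 138.5 = 3.9350.
t − 10 = e^3.9350 = 51.163, so t = 61.163.
T = 100·t = 6116 K → 6100 K to the nearest 100 K.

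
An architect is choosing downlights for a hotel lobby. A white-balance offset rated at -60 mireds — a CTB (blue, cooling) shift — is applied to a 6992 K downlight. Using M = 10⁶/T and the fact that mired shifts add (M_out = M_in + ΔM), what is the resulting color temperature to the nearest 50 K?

M_in = 10⁶/6992 = 143.02 mireds.
M_out = 143.02 + (-60) = 83.02 mireds.
T_out = 10⁶/83.02 = 12045.2 K → 12050 K.

12050 K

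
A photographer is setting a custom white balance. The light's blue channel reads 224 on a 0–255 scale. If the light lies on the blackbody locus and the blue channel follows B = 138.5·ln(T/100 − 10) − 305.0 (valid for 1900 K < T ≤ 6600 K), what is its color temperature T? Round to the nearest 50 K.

5550 K

ln(t − 10) = (224 + 305.0) / 138.5 = 3.8195.
t − 10 = e^3.8195 = 45.581, so t = 55.581.
T = 100·t = 5558 K → 5550 K to the nearest 50 K.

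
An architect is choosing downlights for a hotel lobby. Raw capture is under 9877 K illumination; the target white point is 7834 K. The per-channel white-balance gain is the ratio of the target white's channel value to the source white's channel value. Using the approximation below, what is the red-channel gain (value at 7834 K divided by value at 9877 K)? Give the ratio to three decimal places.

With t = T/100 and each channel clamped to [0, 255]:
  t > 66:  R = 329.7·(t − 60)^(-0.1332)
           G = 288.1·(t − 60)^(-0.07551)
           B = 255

1.105

At 9877 K (t = 98.77):
  R = 329.7·(98.77 − 60)^(-0.1332) = 329.7·38.77^(-0.1332) = 329.7·0.61435 = 202.550.
At 7834 K (t = 78.34):
  R = 329.7·(78.34 − 60)^(-0.1332) = 329.7·18.34^(-0.1332) = 329.7·0.67876 = 223.787.
Gain = 223.787 / 202.550 = 1.1048 → 1.105.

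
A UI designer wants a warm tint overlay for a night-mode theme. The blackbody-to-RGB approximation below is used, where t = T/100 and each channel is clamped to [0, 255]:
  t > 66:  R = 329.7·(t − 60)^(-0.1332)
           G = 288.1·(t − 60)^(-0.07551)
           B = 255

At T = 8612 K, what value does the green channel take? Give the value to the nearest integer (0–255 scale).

t = 8612/100 = 86.12; the t > 66 branch applies.
G = 288.1·(86.12 − 60)^(-0.07551) = 288.1·26.12^(-0.07551) = 288.1·0.78164 = 225.189.
Rounded: 225.

225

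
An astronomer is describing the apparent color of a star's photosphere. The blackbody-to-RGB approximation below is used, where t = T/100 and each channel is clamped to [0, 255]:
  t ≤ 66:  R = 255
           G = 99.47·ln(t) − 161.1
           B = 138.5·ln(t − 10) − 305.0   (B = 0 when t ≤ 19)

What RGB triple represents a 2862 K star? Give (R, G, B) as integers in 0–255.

(255, 173, 100)

t = 2862/100 = 28.62; the t ≤ 66 branch applies.
R = 255 by definition for t ≤ 66.
G = 99.47·ln 28.62 − 161.1 = 99.47·3.3541 − 161.1 = 172.533.
B = 138.5·ln(28.62 − 10) − 305.0 = 138.5·ln 18.62 − 305.0 = 138.5·2.9242 − 305.0 = 100.007.
Rounded: (255, 173, 100).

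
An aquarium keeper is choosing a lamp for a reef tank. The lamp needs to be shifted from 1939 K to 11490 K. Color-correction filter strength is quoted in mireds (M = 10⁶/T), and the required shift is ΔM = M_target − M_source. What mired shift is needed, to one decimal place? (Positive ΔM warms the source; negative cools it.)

M_source = 10⁶/1939 = 515.730; M_target = 10⁶/11490 = 87.032.
ΔM = 87.032 − 515.730 = -428.698 → -428.7 mireds, a cooling shift.

-428.7 mireds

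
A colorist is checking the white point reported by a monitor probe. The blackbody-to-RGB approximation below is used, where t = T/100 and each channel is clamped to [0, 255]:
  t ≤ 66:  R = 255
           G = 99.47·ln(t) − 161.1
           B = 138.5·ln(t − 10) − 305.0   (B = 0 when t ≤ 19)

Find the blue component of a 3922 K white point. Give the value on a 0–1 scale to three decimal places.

0.637

t = 3922/100 = 39.22; the t ≤ 66 branch applies.
B = 138.5·ln(39.22 − 10) − 305.0 = 138.5·ln 29.22 − 305.0 = 138.5·3.3749 − 305.0 = 162.417.
On a 0–1 scale: 162.417/255 = 0.6369 → 0.637.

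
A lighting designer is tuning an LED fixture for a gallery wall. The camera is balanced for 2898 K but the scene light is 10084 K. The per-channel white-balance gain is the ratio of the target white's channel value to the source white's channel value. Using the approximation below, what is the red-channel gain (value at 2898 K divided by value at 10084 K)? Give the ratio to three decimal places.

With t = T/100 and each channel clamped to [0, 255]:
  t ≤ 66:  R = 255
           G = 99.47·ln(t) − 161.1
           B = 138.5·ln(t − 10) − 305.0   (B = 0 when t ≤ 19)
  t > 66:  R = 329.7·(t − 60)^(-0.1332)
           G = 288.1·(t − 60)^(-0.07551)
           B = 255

1.268

At 10084 K (t = 100.84):
  R = 329.7·(100.84 − 60)^(-0.1332) = 329.7·40.84^(-0.1332) = 329.7·0.61010 = 201.151.
At 2898 K (t = 28.98):
  R = 255 by definition for t ≤ 66.
Gain = 255.000 / 201.151 = 1.2677 → 1.268.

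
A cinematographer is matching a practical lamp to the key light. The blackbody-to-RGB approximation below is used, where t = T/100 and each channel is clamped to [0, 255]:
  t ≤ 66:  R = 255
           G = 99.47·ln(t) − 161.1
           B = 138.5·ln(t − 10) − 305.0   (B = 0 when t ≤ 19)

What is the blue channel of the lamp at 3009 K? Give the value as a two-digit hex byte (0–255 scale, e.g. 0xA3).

0x6F

t = 3009/100 = 30.09; the t ≤ 66 branch applies.
B = 138.5·ln(30.09 − 10) − 305.0 = 138.5·ln 20.09 − 305.0 = 138.5·3.0002 − 305.0 = 110.531.
Rounded: 111; in hex, 0x6F.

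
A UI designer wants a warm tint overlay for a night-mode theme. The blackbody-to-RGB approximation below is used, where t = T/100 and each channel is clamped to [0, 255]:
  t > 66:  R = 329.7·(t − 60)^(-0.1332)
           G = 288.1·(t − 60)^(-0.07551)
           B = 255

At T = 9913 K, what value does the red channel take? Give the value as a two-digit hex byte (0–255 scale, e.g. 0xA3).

0xCA

t = 9913/100 = 99.13; the t > 66 branch applies.
R = 329.7·(99.13 − 60)^(-0.1332) = 329.7·39.13^(-0.1332) = 329.7·0.61359 = 202.300.
Rounded: 202; in hex, 0xCA.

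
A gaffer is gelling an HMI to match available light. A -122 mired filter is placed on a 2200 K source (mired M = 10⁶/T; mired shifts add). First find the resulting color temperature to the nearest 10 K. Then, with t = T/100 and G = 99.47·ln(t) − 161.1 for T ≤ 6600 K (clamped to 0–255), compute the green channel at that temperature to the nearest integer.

178

M_in = 10⁶/2200 = 454.55; M_out = 454.55 + (-122) = 332.55.
T_out = 10⁶/332.55 = 3007.1 K → 3010 K; t = 30.1.
G = 99.47·ln 30.1 − 161.1 = 99.47·3.4045 − 161.1 = 177.548.
Rounded: 178.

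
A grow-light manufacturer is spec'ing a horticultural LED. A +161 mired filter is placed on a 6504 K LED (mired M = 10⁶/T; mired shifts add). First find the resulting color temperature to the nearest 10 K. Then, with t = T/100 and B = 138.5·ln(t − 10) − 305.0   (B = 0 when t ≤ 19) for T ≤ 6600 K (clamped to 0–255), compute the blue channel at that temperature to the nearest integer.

122

M_in = 10⁶/6504 = 153.75; M_out = 153.75 + (+161) = 314.75.
T_out = 10⁶/314.75 = 3177.1 K → 3180 K; t = 31.8.
B = 138.5·ln(31.8 − 10) − 305.0 = 138.5·ln 21.8 − 305.0 = 138.5·3.0819 − 305.0 = 121.845.
Rounded: 122.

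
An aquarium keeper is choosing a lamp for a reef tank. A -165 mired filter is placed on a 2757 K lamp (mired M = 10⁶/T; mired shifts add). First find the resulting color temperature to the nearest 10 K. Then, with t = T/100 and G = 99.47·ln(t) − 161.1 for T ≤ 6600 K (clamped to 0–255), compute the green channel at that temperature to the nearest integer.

229

M_in = 10⁶/2757 = 362.71; M_out = 362.71 + (-165) = 197.71.
T_out = 10⁶/197.71 = 5057.8 K → 5060 K; t = 50.6.
G = 99.47·ln 50.6 − 161.1 = 99.47·3.9240 − 161.1 = 229.215.
Rounded: 229.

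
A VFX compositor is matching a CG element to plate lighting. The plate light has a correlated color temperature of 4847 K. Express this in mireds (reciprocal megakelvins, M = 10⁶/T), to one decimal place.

M = 10⁶ / 4847 = 206.313 → 206.3 mireds.

206.3 mireds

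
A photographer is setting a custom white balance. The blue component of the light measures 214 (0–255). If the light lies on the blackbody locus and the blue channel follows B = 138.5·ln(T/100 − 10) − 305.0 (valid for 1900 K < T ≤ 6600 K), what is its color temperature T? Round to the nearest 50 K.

5250 K

ln(t − 10) = (214 + 305.0) / 138.5 = 3.7473.
t − 10 = e^3.7473 = 42.406, so t = 52.406.
T = 100·t = 5241 K → 5250 K to the nearest 50 K.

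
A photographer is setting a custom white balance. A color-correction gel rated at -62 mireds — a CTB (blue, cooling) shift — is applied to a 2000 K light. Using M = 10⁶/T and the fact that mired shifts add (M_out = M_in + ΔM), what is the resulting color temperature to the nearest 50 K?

2300 K

M_in = 10⁶/2000 = 500.00 mireds.
M_out = 500.00 + (-62) = 438.00 mireds.
T_out = 10⁶/438.00 = 2283.1 K → 2300 K.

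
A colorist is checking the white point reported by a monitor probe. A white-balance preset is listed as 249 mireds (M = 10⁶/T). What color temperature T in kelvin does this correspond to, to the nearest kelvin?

T = 10⁶ / 249 = 4016.06 K → 4016 K.

4016 K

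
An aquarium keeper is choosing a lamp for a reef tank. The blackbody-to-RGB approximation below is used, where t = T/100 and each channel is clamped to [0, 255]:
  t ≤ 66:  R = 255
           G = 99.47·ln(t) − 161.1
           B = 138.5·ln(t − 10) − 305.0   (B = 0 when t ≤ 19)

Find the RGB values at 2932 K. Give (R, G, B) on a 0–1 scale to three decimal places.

(1.000, 0.686, 0.412)

t = 2932/100 = 29.32; the t ≤ 66 branch applies.
R = 255 by definition for t ≤ 66.
G = 99.47·ln 29.32 − 161.1 = 99.47·3.3783 − 161.1 = 174.937.
B = 138.5·ln(29.32 − 10) − 305.0 = 138.5·ln 19.32 − 305.0 = 138.5·2.9611 − 305.0 = 105.118.
Dividing each by 255: (1.0000, 0.6860, 0.4122) → (1.000, 0.686, 0.412).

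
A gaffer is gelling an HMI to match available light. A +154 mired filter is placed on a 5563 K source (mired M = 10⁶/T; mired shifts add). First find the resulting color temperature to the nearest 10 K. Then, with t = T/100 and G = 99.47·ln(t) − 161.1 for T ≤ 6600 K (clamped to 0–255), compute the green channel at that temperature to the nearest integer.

177

M_in = 10⁶/5563 = 179.76; M_out = 179.76 + (+154) = 333.76.
T_out = 10⁶/333.76 = 2996.2 K → 3000 K; t = 30.
G = 99.47·ln 30 − 161.1 = 99.47·3.4012 − 161.1 = 177.217.
Rounded: 177.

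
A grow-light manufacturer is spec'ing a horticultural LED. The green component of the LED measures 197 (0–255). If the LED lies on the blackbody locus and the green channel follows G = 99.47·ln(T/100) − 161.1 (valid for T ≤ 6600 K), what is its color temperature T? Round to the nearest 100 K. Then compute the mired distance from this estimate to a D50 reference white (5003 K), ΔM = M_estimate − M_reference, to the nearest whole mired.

+70 mireds

ln t = (197 + 161.1) / 99.47 = 3.6001.
t = e^3.6001 = 36.601.
T = 100·t = 3660 K → 3700 K to the nearest 100 K.
M_estimate = 10⁶/3700 = 270.27; M_reference = 10⁶/5003 = 199.88.
ΔM = 270.27 − 199.88 = 70.39 → +70 mireds.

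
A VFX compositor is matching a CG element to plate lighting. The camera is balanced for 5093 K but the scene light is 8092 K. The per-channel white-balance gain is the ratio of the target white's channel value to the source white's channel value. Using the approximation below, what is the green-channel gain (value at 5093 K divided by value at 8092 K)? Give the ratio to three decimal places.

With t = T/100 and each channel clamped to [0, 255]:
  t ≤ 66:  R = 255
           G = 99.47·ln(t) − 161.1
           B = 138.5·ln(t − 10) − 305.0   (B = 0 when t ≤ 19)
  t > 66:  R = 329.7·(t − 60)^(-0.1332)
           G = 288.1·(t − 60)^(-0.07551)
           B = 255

At 8092 K (t = 80.92):
  G = 288.1·(80.92 − 60)^(-0.07551) = 288.1·20.92^(-0.07551) = 288.1·0.79485 = 228.996.
At 5093 K (t = 50.93):
  G = 99.47·ln 50.93 − 161.1 = 99.47·3.9305 − 161.1 = 229.862.
Gain = 229.862 / 228.996 = 1.0038 → 1.004.

1.004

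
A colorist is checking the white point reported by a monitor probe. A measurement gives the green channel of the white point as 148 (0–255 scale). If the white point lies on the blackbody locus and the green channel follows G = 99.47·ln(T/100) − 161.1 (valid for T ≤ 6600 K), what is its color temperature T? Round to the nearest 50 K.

ln t = (148 + 161.1) / 99.47 = 3.1075.
t = e^3.1075 = 22.364.
T = 100·t = 2236 K → 2250 K to the nearest 50 K.

2250 K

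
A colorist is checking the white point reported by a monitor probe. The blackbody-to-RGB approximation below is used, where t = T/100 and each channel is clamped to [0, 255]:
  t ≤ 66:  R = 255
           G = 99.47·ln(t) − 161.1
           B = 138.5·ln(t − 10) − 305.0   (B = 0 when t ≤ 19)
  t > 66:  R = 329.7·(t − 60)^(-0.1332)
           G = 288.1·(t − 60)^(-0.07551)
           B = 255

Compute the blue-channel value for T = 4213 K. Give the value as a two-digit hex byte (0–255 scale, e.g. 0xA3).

0xB0

t = 4213/100 = 42.13; the t ≤ 66 branch applies.
B = 138.5·ln(42.13 − 10) − 305.0 = 138.5·ln 32.13 − 305.0 = 138.5·3.4698 − 305.0 = 175.566.
Rounded: 176; in hex, 0xB0.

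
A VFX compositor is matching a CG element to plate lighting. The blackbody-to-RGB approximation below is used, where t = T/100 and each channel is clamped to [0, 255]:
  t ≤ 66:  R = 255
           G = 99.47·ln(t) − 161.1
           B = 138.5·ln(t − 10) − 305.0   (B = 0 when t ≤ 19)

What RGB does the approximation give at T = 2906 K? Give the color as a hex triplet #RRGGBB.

t = 2906/100 = 29.06; the t ≤ 66 branch applies.
R = 255 by definition for t ≤ 66.
G = 99.47·ln 29.06 − 161.1 = 99.47·3.3694 − 161.1 = 174.051.
B = 138.5·ln(29.06 − 10) − 305.0 = 138.5·ln 19.06 − 305.0 = 138.5·2.9476 − 305.0 = 103.241.
Rounded: (255, 174, 103).
In hex: #FFAE67.

#FFAE67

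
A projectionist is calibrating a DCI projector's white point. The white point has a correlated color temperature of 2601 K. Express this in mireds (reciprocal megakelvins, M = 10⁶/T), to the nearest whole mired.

M = 10⁶ / 2601 = 384.468 → 384 mireds.

384 mireds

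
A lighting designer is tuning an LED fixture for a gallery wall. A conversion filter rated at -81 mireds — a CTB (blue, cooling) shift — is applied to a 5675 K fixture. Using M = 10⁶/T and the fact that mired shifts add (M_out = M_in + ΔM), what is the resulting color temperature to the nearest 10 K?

10500 K

M_in = 10⁶/5675 = 176.21 mireds.
M_out = 176.21 + (-81) = 95.21 mireds.
T_out = 10⁶/95.21 = 10502.9 K → 10500 K.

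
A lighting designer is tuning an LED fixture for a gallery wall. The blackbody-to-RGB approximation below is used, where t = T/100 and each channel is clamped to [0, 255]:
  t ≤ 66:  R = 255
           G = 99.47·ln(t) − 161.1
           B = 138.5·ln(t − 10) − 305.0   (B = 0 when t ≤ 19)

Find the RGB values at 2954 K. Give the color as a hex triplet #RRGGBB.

t = 2954/100 = 29.54; the t ≤ 66 branch applies.
R = 255 by definition for t ≤ 66.
G = 99.47·ln 29.54 − 161.1 = 99.47·3.3857 − 161.1 = 175.680.
B = 138.5·ln(29.54 − 10) − 305.0 = 138.5·ln 19.54 − 305.0 = 138.5·2.9725 − 305.0 = 106.686.
Rounded: (255, 176, 107).
In hex: #FFB06B.

#FFB06B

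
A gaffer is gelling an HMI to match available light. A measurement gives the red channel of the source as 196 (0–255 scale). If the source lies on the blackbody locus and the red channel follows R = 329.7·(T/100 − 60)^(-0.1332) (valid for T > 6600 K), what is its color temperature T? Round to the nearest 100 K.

11000 K

(t − 60)^(-0.1332) = 196/329.7 = 0.59448.
t − 60 = 0.59448^(1/-0.1332) = 0.59448^(-7.508) = 49.621, so t = 109.621.
T = 100·t = 10962 K → 11000 K to the nearest 100 K.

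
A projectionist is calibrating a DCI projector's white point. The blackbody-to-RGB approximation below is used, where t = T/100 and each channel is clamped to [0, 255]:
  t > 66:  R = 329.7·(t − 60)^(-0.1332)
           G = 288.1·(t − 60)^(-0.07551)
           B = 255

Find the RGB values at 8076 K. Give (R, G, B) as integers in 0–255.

t = 8076/100 = 80.76; the t > 66 branch applies.
R = 329.7·(80.76 − 60)^(-0.1332) = 329.7·20.76^(-0.1332) = 329.7·0.66764 = 220.122.
G = 288.1·(80.76 − 60)^(-0.07551) = 288.1·20.76^(-0.07551) = 288.1·0.79531 = 229.129.
B = 255 by definition for t > 66.
Rounded: (220, 229, 255).

(220, 229, 255)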